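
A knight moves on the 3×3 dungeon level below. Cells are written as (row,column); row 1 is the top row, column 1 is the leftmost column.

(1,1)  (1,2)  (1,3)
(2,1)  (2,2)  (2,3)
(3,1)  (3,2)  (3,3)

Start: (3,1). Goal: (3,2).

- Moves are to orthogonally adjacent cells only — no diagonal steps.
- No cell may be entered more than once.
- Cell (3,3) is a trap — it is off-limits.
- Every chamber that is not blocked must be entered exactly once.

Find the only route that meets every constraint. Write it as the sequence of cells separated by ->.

Need to visit all 8 open cells exactly once, starting at (3,1) and ending at (3,2).
Cell (1,3) has only two open neighbours ((2,3) and (1,2)), so the path must pass straight through it: one of those is the cell it's entered from and the other is where it exits.
Route from (3,1): up 2 to (1,1), right 2 to (1,3), down 1 to (2,3), left 1 to (2,2), down 1 to (3,2) — 7 moves in all.
Check: all 8 open cells covered.

(3,1) -> (2,1) -> (1,1) -> (1,2) -> (1,3) -> (2,3) -> (2,2) -> (3,2)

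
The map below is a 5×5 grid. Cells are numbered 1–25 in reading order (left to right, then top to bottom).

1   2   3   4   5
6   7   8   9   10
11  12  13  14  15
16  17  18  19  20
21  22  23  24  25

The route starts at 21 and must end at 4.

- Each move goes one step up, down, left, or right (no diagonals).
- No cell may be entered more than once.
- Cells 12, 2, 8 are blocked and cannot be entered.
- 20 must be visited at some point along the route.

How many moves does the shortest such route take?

9

Any route passes through 20 somewhere between 21 and 4. Summing Manhattan distances along the two legs (21 → 20 → 4) gives a lower bound of 5 + 4 = 9 moves.
A route of 9 moves achieves this: 21 → 16 → 17 → 18 → 19 → 20 → 15 → 10 → 5 → 4.
Since 9 matches the lower bound, it is optimal.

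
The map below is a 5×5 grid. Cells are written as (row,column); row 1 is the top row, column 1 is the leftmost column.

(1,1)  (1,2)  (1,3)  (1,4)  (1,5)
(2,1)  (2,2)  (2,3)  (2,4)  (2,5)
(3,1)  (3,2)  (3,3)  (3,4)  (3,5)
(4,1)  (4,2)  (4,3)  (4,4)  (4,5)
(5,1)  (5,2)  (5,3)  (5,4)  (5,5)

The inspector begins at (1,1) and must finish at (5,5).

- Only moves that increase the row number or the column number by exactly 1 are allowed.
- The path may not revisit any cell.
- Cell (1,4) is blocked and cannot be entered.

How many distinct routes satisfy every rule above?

65

A right/down-only route from (1,1) to (5,5) makes exactly 4 down-moves and 4 right-moves in some order.
With no other constraints that would be C(8,4) = 70 routes.
Subtract routes through each blocked cell (inclusion–exclusion for overlaps): − through (1,4): 5 → 65.
That gives 65 routes.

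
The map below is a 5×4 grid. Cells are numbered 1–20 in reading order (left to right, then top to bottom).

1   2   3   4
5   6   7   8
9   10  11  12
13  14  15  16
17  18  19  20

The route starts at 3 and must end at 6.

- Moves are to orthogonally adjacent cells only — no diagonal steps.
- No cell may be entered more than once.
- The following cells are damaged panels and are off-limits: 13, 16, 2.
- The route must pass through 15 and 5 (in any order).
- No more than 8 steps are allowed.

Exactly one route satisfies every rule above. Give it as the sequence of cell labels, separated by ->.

3 -> 7 -> 11 -> 15 -> 14 -> 10 -> 9 -> 5 -> 6

The 8-move cap with required stops at 15, 5 leaves no slack for detours.
Route from 3: down 3 to 15, left 1 to 14, up 1 to 10, left 1 to 9, up 1 to 5, right 1 to 6 — 8 moves in all.
Check: all required cells visited; 8 ≤ 8 moves.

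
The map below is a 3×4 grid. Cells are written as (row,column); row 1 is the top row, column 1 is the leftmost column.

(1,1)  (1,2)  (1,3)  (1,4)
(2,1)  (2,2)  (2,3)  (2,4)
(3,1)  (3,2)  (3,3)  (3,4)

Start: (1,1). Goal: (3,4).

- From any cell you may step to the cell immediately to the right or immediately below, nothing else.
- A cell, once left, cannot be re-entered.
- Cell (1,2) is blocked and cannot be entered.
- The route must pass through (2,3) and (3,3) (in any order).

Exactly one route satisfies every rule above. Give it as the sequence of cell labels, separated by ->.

Moves only go right or down, so the column and row indices never decrease.
Route from (1,1): down to (2,1), 2× right (reaching (2,3)), down to (3,3), right to (3,4) — 5 moves in all.
Check: all required cells visited.

(1,1) -> (2,1) -> (2,2) -> (2,3) -> (3,3) -> (3,4)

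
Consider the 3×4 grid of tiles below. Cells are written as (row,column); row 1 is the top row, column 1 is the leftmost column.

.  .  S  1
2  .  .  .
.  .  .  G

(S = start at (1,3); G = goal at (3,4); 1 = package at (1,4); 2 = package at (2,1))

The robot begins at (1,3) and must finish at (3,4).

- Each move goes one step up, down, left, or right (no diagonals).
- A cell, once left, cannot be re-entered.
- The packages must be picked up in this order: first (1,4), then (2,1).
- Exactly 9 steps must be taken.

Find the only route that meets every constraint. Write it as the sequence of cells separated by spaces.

(1,3) (1,4) (2,4) (2,3) (2,2) (2,1) (3,1) (3,2) (3,3) (3,4)

The waypoints must appear in the order (1,4), (2,1), with no cell reused.
Route from (1,3): right to (1,4), down to (2,4), 3× left (reaching (2,1)), down to (3,1), 3× right (reaching (3,4)) — 9 moves in all.
Check: order respected (1 at step 1, 2 at step 5); 9 moves as required.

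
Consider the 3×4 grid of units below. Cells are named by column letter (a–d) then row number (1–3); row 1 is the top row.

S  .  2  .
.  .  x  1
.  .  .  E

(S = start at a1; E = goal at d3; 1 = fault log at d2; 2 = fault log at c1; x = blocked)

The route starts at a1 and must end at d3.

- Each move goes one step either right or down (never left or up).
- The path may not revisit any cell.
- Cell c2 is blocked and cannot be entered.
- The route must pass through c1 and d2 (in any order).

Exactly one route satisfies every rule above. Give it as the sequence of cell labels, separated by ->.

a1 -> b1 -> c1 -> d1 -> d2 -> d3

Moves only go right or down, so the column and row indices never decrease.
Route from a1: 3× right (reaching d1), 2× down (reaching d3) — 5 moves in all.
Check: all required cells visited.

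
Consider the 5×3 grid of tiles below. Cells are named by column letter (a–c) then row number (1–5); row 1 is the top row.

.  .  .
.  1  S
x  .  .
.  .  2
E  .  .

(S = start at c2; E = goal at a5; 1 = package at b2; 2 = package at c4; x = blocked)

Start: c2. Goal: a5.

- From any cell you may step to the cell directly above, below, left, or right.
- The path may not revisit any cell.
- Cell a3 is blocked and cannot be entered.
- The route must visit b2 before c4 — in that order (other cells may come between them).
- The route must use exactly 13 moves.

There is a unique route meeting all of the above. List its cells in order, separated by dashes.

c2 - c1 - b1 - a1 - a2 - b2 - b3 - c3 - c4 - c5 - b5 - b4 - a4 - a5

The waypoints must appear in the order b2, c4, with no cell reused.
Route from c2: up to c1, 2× left (reaching a1), down to a2, right to b2, down to b3, right to c3, 2× down (reaching c5), left to b5, up to b4, left to a4, down to a5 — 13 moves in all.
Check: order respected (1 at step 5, 2 at step 8); 13 moves as required.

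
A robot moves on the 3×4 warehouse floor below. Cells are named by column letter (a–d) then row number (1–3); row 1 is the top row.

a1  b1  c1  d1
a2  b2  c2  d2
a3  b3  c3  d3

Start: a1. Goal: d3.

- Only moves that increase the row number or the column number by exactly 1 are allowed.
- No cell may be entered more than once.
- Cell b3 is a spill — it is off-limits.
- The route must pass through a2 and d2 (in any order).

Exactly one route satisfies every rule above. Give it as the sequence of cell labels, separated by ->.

a1 -> a2 -> b2 -> c2 -> d2 -> d3

Moves only go right or down, so the column and row indices never decrease.
Route from a1: down 1 to a2, right 3 to d2, down 1 to d3 — 5 moves in all.
Check: all required cells visited.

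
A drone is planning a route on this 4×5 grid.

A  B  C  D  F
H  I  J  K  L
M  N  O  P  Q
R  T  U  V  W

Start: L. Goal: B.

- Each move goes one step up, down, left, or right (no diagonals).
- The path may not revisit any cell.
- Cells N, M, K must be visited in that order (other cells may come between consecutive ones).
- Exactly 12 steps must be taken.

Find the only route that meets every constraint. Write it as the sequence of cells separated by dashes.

The waypoints must appear in the order N, M, K, with no cell reused.
Route from L: down to Q, 4× left (reaching M), up to H, 3× right (reaching K), up to D, 2× left (reaching B) — 12 moves in all.
Check: order respected (N at step 4, M at step 5, K at step 9); 12 moves as required.

L - Q - P - O - N - M - H - I - J - K - D - C - B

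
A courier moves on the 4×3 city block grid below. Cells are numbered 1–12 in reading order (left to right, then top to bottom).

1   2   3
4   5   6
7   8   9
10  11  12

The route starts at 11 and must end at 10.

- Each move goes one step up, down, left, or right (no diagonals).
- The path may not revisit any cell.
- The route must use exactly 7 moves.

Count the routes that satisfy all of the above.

Need simple routes of exactly 7 moves from 11 to 10 (Manhattan distance 1, so 3 moves are spent on a detour and 3 undoing it).
Enumerating: 11 8 5 2 1 4 7 10 | 11 8 9 6 5 4 7 10 | 11 12 9 6 5 8 7 10 | 11 12 9 6 5 4 7 10 | 11 12 9 8 5 4 7 10.
That gives 5 routes.

5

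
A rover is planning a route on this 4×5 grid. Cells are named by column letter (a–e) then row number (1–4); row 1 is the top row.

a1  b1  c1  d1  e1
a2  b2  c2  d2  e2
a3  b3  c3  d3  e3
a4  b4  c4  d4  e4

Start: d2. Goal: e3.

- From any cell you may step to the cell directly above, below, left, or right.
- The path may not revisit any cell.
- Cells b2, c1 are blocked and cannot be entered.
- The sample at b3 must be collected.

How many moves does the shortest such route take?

Any route passes through b3 somewhere between d2 and e3. Summing Manhattan distances along the two legs (d2 → b3 → e3) gives a lower bound of 3 + 3 = 6 moves.
The shortest route satisfying every rule uses 8 moves: d2 → d3 → c3 → b3 → b4 → c4 → d4 → e4 → e3.
The bound of 6 isn't tight here; checking systematically, no route of length 6 through 7 satisfies every constraint, so 8 is the minimum.

8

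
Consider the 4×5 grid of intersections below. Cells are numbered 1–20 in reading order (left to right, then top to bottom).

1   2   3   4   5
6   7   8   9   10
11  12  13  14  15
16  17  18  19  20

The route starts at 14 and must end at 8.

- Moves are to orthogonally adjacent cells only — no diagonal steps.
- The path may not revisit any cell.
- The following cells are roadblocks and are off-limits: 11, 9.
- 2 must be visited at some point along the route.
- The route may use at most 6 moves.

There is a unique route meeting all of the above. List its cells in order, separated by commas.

14, 13, 12, 7, 2, 3, 8

Any route must reach 2 and still end at 8 within 6 moves, so the order of the required stops is forced.
Route from 14: left 2 to 12, up 2 to 2, right 1 to 3, down 1 to 8 — 6 moves in all.
Check: all required cells visited; 6 ≤ 6 moves.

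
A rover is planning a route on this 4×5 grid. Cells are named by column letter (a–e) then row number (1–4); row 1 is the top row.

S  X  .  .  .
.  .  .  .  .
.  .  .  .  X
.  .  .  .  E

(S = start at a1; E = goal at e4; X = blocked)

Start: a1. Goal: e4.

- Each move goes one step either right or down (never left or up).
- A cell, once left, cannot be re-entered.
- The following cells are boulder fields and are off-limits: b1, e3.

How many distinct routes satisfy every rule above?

A right/down-only route from a1 to e4 makes exactly 3 down-moves and 4 right-moves in some order.
With no other constraints that would be C(7,3) = 35 routes.
Subtract routes through each blocked cell (inclusion–exclusion for overlaps): − through b1: 20 − through e3: 15 + through b1&e3: 10 → 10.
That gives 10 routes.

10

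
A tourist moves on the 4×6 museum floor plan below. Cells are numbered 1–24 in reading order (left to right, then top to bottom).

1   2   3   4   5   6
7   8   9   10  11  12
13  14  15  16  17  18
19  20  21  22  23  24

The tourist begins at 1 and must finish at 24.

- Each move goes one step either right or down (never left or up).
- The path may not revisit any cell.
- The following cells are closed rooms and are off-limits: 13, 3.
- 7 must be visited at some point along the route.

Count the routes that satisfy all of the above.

15

A right/down-only route from 1 to 24 makes exactly 3 down-moves and 5 right-moves in some order.
With no other constraints that would be C(8,3) = 56 routes.
Split at 7 and multiply the segment counts (each segment already excludes blocked cells): 1→7: 1; 7→24: 15; product = 15.
That gives 15 routes.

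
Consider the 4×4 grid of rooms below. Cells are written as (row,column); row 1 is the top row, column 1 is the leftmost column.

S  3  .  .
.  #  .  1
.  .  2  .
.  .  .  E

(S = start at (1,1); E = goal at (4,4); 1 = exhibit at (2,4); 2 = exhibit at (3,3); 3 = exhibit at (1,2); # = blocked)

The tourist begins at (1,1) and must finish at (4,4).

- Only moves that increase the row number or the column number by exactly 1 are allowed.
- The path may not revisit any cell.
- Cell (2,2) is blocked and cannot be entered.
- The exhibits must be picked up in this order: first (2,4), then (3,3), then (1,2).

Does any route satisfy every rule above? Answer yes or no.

no

(3,3) lies to the left of (2,4), so going from (2,4) to (3,3) would need a leftward move — but moves only go right/down, so (2,4) cannot be visited before (3,3).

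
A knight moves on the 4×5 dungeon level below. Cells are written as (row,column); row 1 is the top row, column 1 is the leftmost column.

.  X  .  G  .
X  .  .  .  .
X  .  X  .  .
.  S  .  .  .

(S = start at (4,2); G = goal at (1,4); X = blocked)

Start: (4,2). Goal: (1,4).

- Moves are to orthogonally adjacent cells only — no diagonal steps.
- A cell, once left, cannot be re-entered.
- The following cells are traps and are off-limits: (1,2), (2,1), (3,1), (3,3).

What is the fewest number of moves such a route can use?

The Manhattan distance from (4,2) to (1,4) is |4−1| + |2−4| = 5, so at least 5 moves are needed.
A route of 5 moves achieves this: (4,2) → (3,2) → (2,2) → (2,3) → (1,3) → (1,4).
Since 5 matches the lower bound, it is optimal.

5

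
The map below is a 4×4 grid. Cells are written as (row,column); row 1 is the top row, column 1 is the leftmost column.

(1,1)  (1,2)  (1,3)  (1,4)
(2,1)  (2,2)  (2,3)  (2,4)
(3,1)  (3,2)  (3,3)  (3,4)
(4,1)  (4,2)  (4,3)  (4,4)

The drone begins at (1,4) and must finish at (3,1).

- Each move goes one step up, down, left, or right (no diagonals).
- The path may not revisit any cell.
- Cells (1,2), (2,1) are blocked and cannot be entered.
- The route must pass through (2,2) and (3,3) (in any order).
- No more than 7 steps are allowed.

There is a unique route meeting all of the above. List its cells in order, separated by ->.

The 7-move cap with required stops at (2,2), (3,3) leaves no slack for detours.
Route from (1,4): 2× down (reaching (3,4)), left to (3,3), up to (2,3), left to (2,2), down to (3,2), left to (3,1) — 7 moves in all.
Check: all required cells visited; 7 ≤ 7 moves.

(1,4) -> (2,4) -> (3,4) -> (3,3) -> (2,3) -> (2,2) -> (3,2) -> (3,1)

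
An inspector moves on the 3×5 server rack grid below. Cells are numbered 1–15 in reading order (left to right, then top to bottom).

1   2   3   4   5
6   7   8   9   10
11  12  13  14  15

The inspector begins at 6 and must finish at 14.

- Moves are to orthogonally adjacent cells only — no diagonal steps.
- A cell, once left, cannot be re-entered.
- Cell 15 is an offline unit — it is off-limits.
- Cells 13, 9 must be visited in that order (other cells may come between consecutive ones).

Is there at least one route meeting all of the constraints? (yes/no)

yes

One route that works: 6 → 11 → 12 → 13 → 8 → 9 → 14.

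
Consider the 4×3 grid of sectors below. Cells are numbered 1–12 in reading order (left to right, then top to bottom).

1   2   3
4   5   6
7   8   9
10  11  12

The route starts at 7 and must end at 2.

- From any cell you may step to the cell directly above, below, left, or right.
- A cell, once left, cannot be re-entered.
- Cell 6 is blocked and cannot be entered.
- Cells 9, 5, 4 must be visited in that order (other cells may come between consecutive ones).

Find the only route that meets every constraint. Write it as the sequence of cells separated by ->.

7 -> 10 -> 11 -> 12 -> 9 -> 8 -> 5 -> 4 -> 1 -> 2

The waypoints must appear in the order 9, 5, 4, with no cell reused.
Route from 7: down to 10, 2× right (reaching 12), up to 9, left to 8, up to 5, left to 4, up to 1, right to 2 — 9 moves in all.
Check: order respected (9 at step 4, 5 at step 6, 4 at step 7).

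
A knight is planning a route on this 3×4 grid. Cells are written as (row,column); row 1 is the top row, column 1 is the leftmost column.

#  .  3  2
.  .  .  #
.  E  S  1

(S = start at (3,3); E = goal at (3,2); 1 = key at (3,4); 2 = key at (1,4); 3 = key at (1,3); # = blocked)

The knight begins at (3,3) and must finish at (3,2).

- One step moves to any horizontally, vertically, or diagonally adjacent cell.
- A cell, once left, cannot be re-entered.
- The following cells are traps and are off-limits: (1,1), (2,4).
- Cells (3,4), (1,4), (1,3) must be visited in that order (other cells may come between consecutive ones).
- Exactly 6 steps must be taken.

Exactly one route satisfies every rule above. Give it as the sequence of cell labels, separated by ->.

(3,3) -> (3,4) -> (2,3) -> (1,4) -> (1,3) -> (2,2) -> (3,2)

The waypoints must appear in the order (3,4), (1,4), (1,3), with no cell reused.
Route from (3,3): right to (3,4), up-left to (2,3), up-right to (1,4), left to (1,3), down-left to (2,2), down to (3,2) — 6 moves in all.
Check: order respected (1 at step 1, 2 at step 3, 3 at step 4); 6 moves as required.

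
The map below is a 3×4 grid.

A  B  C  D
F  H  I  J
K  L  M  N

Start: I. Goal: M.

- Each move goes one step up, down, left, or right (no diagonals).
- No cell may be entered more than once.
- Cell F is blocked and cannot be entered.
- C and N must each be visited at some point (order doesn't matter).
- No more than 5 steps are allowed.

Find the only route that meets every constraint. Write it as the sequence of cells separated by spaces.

I C D J N M

The budget equals the shortest possible length, so every move has to be on a shortest route through the required cells.
Route from I: up to C, right to D, 2× down (reaching N), left to M — 5 moves in all.
Check: all required cells visited; 5 ≤ 5 moves.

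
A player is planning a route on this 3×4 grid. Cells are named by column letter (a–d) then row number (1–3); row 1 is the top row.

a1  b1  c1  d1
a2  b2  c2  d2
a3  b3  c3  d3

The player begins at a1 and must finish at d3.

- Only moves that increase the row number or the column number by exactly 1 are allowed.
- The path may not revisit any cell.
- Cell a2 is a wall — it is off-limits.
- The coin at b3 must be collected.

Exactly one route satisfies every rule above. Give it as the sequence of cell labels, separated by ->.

Moves only go right or down, so the column and row indices never decrease.
Route from a1: right 1 to b1, down 2 to b3, right 2 to d3 — 5 moves in all.
Check: all required cells visited.

a1 -> b1 -> b2 -> b3 -> c3 -> d3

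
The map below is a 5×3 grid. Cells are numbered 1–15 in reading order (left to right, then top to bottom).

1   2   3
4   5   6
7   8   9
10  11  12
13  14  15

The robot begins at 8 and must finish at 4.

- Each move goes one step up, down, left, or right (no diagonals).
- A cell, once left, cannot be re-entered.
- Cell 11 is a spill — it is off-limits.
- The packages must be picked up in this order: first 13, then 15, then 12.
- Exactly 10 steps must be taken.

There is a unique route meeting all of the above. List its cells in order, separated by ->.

The waypoints must appear in the order 13, 15, 12, with no cell reused.
Route from 8: left to 7, 2× down (reaching 13), 2× right (reaching 15), 3× up (reaching 6), 2× left (reaching 4) — 10 moves in all.
Check: order respected (13 at step 3, 15 at step 5, 12 at step 6); 10 moves as required.

8 -> 7 -> 10 -> 13 -> 14 -> 15 -> 12 -> 9 -> 6 -> 5 -> 4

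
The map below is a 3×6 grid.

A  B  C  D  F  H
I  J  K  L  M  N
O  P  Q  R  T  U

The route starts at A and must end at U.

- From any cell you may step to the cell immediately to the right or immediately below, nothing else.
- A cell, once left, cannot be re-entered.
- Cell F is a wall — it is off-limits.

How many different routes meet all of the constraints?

18

A right/down-only route from A to U makes exactly 2 down-moves and 5 right-moves in some order.
With no other constraints that would be C(7,2) = 21 routes.
Subtract routes through each blocked cell (inclusion–exclusion for overlaps): − through F: 3 → 18.
That gives 18 routes.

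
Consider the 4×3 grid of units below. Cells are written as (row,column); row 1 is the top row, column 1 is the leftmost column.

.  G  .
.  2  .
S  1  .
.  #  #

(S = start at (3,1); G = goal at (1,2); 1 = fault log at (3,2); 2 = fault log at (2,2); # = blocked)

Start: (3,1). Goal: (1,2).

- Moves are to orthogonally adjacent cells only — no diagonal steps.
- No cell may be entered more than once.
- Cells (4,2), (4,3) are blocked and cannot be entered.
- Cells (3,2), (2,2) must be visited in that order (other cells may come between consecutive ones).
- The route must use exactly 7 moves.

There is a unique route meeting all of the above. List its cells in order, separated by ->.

The waypoints must appear in the order (3,2), (2,2), with no cell reused.
Route from (3,1): right 2 to (3,3), up 1 to (2,3), left 2 to (2,1), up 1 to (1,1), right 1 to (1,2) — 7 moves in all.
Check: order respected (1 at step 1, 2 at step 4); 7 moves as required.

(3,1) -> (3,2) -> (3,3) -> (2,3) -> (2,2) -> (2,1) -> (1,1) -> (1,2)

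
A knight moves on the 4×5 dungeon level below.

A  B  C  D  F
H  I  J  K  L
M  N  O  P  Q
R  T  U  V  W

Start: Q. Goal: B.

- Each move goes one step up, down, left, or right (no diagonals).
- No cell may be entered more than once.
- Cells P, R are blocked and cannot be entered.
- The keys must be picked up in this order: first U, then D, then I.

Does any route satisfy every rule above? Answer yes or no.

no

Ignoring the required order, 17 revisit-free routes from Q to B pass through all of U, D, and I; the waypoint orders that occur are D → U → I (9); U → I → D (8) — never U → D → I.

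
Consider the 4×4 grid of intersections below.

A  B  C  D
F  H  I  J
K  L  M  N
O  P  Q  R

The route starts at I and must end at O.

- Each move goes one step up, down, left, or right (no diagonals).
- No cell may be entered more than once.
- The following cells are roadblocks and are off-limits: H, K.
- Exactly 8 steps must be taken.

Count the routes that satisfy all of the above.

Need simple routes of exactly 8 moves from I to O (Manhattan distance 4, so 2 moves are spent on a detour and 2 undoing it).
Enumerating: I C D J N R Q P O | I C D J N M Q P O | I C D J N M L P O | I J N R Q M L P O.
That gives 4 routes.

4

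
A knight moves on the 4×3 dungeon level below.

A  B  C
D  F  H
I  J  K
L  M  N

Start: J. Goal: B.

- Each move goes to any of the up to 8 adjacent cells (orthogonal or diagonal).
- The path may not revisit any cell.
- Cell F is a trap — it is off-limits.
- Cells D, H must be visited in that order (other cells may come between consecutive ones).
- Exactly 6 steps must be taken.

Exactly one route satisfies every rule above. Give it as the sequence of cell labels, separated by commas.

J, D, I, M, K, H, B

The waypoints must appear in the order D, H, with no cell reused.
Route from J: up-left to D, down to I, down-right to M, up-right to K, up to H, up-left to B — 6 moves in all.
Check: order respected (D at step 1, H at step 5); 6 moves as required.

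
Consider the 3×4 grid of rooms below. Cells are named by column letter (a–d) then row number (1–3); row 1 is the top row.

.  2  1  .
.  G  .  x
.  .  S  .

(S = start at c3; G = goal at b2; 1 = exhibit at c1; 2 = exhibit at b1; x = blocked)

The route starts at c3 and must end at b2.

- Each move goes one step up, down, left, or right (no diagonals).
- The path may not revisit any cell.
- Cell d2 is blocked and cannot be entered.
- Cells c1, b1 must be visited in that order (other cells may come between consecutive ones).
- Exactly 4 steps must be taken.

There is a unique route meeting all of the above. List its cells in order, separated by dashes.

The waypoints must appear in the order c1, b1, with no cell reused.
Route from c3: up 2 to c1, left 1 to b1, down 1 to b2 — 4 moves in all.
Check: order respected (1 at step 2, 2 at step 3); 4 moves as required.

c3 - c2 - c1 - b1 - b2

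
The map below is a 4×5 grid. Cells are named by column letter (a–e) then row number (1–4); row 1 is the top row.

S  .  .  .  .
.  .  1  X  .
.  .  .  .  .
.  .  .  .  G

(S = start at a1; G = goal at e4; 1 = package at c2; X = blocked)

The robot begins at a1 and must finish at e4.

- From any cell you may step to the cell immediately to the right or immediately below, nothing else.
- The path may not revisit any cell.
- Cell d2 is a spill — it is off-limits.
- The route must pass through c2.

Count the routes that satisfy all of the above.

9

A right/down-only route from a1 to e4 makes exactly 3 down-moves and 4 right-moves in some order.
With no other constraints that would be C(7,3) = 35 routes.
Split at c2 and multiply the segment counts (each segment already excludes blocked cells): a1→c2: 3; c2→e4: 3; product = 9.
That gives 9 routes.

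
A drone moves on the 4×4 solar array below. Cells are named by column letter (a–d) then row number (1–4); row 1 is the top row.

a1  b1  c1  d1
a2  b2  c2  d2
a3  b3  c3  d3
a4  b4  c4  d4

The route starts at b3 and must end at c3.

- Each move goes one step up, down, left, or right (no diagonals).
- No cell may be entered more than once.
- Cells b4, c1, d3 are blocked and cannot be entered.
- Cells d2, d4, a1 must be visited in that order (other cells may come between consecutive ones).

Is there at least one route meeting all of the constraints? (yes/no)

no

d4 must be visited but has only one open neighbour (c4), and it is neither the start nor the goal — the route would have to enter and leave through c4, re-entering it.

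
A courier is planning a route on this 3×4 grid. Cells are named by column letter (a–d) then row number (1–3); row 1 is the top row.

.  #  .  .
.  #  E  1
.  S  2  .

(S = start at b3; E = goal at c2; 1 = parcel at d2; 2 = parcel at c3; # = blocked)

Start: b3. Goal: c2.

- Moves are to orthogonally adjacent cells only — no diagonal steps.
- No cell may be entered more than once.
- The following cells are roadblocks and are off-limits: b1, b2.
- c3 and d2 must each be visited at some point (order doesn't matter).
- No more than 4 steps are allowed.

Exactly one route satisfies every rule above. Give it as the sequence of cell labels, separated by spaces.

b3 c3 d3 d2 c2

The budget equals the shortest possible length, so every move has to be on a shortest route through the required cells.
Route from b3: right 2 to d3, up 1 to d2, left 1 to c2 — 4 moves in all.
Check: all required cells visited; 4 ≤ 4 moves.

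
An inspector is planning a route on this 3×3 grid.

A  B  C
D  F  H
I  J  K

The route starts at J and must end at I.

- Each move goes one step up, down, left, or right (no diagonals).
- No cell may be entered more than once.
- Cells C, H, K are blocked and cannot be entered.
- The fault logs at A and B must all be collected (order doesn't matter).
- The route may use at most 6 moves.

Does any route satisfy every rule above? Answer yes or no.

One route that works: J → F → B → A → D → I.

yes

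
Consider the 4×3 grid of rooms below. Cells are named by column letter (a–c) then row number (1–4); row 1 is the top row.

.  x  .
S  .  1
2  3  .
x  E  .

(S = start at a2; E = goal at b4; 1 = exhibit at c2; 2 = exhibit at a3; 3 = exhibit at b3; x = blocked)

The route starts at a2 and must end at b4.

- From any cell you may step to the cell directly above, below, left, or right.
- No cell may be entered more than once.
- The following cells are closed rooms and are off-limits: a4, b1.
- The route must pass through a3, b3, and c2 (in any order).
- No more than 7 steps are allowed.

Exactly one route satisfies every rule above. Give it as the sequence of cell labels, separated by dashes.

Any route must reach a3, b3, and c2 and still end at b4 within 7 moves, so the order of the required stops is forced.
Route from a2: down 1 to a3, right 1 to b3, up 1 to b2, right 1 to c2, down 2 to c4, left 1 to b4 — 7 moves in all.
Check: all required cells visited; 7 ≤ 7 moves.

a2 - a3 - b3 - b2 - c2 - c3 - c4 - b4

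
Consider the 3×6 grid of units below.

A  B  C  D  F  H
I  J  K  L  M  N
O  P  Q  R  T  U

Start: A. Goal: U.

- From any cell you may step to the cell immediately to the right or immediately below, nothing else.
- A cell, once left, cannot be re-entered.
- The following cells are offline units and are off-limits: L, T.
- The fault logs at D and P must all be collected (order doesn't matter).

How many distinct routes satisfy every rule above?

A right/down-only route from A to U makes exactly 2 down-moves and 5 right-moves in some order.
With no other constraints that would be C(7,2) = 21 routes.
P is below but to the left of D: going D → P would need a leftward move and P → D an upward move, so no right/down-only route can visit both required cells.
No route satisfies every constraint, so the count is 0.

0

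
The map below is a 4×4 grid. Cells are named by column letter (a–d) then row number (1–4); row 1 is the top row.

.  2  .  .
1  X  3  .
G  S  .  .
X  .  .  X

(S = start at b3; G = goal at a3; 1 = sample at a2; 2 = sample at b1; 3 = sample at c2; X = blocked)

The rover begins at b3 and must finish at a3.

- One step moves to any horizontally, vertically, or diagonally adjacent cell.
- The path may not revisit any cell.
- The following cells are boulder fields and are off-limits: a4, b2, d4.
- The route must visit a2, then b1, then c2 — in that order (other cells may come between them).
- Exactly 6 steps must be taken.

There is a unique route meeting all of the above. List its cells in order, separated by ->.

b3 -> a2 -> b1 -> c2 -> c3 -> b4 -> a3

The waypoints must appear in the order a2, b1, c2, with no cell reused.
Route from b3: up-left to a2, up-right to b1, down-right to c2, down to c3, down-left to b4, up-left to a3 — 6 moves in all.
Check: order respected (1 at step 1, 2 at step 2, 3 at step 3); 6 moves as required.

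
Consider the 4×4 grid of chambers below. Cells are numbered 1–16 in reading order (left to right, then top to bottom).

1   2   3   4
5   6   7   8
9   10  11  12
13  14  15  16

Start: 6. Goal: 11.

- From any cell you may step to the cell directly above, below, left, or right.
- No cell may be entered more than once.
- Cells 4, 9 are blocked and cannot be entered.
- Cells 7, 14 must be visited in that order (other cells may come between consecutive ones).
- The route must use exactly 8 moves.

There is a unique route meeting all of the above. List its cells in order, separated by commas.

The waypoints must appear in the order 7, 14, with no cell reused.
Route from 6: right 2 to 8, down 2 to 16, left 2 to 14, up 1 to 10, right 1 to 11 — 8 moves in all.
Check: order respected (7 at step 1, 14 at step 6); 8 moves as required.

6, 7, 8, 12, 16, 15, 14, 10, 11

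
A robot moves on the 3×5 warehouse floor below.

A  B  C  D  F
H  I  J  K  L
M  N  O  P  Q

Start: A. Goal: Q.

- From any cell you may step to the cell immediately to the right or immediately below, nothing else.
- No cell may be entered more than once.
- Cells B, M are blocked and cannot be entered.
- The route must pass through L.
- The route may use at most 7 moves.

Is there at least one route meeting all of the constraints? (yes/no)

One route that works: A → H → I → J → K → L → Q.

yes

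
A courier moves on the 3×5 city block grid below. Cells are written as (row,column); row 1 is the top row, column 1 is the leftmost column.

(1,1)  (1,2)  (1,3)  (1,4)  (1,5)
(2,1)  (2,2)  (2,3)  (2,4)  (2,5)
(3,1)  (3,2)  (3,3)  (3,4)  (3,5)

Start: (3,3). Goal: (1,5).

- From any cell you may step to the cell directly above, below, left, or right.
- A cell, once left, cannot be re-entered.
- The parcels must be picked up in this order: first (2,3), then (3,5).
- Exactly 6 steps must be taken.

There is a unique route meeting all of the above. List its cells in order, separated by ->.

The waypoints must appear in the order (2,3), (3,5), with no cell reused.
Route from (3,3): up 1 to (2,3), right 1 to (2,4), down 1 to (3,4), right 1 to (3,5), up 2 to (1,5) — 6 moves in all.
Check: order respected ((2,3) at step 1, (3,5) at step 4); 6 moves as required.

(3,3) -> (2,3) -> (2,4) -> (3,4) -> (3,5) -> (2,5) -> (1,5)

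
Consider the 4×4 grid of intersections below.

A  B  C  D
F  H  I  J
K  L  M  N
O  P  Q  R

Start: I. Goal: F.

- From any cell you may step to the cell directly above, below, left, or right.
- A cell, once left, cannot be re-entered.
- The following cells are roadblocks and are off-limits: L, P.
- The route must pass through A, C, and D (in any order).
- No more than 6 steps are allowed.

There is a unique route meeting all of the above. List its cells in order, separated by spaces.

The budget equals the shortest possible length, so every move has to be on a shortest route through the required cells.
Route from I: right to J, up to D, 3× left (reaching A), down to F — 6 moves in all.
Check: all required cells visited; 6 ≤ 6 moves.

I J D C B A F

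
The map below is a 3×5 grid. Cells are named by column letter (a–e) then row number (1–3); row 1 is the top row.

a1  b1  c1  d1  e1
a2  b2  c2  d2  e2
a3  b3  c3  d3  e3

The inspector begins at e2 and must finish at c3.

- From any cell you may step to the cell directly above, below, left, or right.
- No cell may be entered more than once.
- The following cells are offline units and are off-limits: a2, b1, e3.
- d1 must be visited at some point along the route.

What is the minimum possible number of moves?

5

Any route passes through d1 somewhere between e2 and c3. Summing Manhattan distances along the two legs (e2 → d1 → c3) gives a lower bound of 2 + 3 = 5 moves.
A route of 5 moves achieves this: e2 → e1 → d1 → d2 → d3 → c3.
Since 5 matches the lower bound, it is optimal.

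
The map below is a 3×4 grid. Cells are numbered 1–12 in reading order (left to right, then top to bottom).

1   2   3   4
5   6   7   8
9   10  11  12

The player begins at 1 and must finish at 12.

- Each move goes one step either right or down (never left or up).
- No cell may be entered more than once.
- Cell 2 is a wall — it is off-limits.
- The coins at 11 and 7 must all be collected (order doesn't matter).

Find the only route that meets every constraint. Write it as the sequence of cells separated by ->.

Moves only go right or down, so the column and row indices never decrease.
Route from 1: down 1 to 5, right 2 to 7, down 1 to 11, right 1 to 12 — 5 moves in all.
Check: all required cells visited.

1 -> 5 -> 6 -> 7 -> 11 -> 12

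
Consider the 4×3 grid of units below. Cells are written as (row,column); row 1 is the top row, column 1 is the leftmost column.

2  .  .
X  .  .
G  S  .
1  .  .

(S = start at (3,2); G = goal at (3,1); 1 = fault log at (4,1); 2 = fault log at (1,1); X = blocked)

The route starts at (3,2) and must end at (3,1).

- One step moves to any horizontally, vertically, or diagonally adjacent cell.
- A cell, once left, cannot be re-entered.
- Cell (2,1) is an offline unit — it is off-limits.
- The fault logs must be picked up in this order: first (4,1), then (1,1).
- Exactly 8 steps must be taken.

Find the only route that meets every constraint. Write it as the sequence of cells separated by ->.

The waypoints must appear in the order (4,1), (1,1), with no cell reused.
Route from (3,2): down-left to (4,1), right to (4,2), up-right to (3,3), up to (2,3), up-left to (1,2), left to (1,1), down-right to (2,2), down-left to (3,1) — 8 moves in all.
Check: order respected (1 at step 1, 2 at step 6); 8 moves as required.

(3,2) -> (4,1) -> (4,2) -> (3,3) -> (2,3) -> (1,2) -> (1,1) -> (2,2) -> (3,1)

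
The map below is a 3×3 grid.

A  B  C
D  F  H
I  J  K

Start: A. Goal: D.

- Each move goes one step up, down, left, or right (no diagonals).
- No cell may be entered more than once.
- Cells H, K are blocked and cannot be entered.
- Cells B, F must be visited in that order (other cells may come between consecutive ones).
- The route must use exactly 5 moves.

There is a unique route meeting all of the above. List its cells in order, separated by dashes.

The waypoints must appear in the order B, F, with no cell reused.
Route from A: right 1 to B, down 2 to J, left 1 to I, up 1 to D — 5 moves in all.
Check: order respected (B at step 1, F at step 2); 5 moves as required.

A - B - F - J - I - D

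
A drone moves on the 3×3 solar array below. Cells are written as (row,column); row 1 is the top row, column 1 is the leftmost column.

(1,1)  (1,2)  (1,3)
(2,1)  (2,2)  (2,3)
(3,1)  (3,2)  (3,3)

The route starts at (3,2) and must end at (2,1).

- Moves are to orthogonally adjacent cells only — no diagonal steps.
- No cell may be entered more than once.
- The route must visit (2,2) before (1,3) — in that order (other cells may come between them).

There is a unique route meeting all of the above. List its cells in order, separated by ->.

The waypoints must appear in the order (2,2), (1,3), with no cell reused.
Route from (3,2): up to (2,2), right to (2,3), up to (1,3), 2× left (reaching (1,1)), down to (2,1) — 6 moves in all.
Check: order respected ((2,2) at step 1, (1,3) at step 3).

(3,2) -> (2,2) -> (2,3) -> (1,3) -> (1,2) -> (1,1) -> (2,1)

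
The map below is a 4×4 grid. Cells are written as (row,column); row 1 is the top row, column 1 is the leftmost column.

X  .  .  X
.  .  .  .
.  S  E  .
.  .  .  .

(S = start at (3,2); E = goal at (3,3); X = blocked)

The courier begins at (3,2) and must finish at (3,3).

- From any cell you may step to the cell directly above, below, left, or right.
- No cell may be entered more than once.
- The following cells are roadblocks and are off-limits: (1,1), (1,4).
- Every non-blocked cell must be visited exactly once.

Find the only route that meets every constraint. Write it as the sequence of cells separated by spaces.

(3,2) (4,2) (4,1) (3,1) (2,1) (2,2) (1,2) (1,3) (2,3) (2,4) (3,4) (4,4) (4,3) (3,3)

Need to visit all 14 open cells exactly once, starting at (3,2) and ending at (3,3).
Route from (3,2): down 1 to (4,2), left 1 to (4,1), up 2 to (2,1), right 1 to (2,2), up 1 to (1,2), right 1 to (1,3), down 1 to (2,3), right 1 to (2,4), down 2 to (4,4), left 1 to (4,3), up 1 to (3,3) — 13 moves in all.
Check: all 14 open cells covered.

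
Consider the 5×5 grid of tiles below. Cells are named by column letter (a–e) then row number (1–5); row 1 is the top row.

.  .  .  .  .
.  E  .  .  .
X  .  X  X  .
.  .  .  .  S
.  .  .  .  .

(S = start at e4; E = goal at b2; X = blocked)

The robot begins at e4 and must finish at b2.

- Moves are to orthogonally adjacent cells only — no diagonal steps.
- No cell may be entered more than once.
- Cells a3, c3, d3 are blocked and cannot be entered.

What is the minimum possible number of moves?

The Manhattan distance from e4 to b2 is |4−2| + |5−2| = 5, so at least 5 moves are needed.
A route of 5 moves achieves this: e4 → e3 → e2 → d2 → c2 → b2.
Since 5 matches the lower bound, it is optimal.

5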